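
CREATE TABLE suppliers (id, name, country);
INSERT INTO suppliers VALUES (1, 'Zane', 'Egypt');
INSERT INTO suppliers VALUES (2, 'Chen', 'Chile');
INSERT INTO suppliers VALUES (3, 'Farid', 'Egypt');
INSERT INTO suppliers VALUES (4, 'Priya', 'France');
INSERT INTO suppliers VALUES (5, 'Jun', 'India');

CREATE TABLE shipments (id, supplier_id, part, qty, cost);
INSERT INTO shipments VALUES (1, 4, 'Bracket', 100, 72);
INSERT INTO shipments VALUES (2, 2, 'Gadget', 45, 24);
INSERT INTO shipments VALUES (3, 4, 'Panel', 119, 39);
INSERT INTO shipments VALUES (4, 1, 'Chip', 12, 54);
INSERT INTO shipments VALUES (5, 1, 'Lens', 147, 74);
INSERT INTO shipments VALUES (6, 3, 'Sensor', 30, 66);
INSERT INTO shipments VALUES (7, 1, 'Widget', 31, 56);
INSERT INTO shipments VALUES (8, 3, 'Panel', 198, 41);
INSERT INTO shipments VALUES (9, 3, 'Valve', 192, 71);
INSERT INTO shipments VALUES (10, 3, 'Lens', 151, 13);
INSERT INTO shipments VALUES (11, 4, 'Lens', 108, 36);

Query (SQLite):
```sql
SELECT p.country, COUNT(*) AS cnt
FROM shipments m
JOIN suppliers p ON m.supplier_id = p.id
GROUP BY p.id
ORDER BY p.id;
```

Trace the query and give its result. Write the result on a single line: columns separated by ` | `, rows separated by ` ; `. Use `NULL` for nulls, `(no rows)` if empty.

Join each shipments row to its suppliers via supplier_id.
Group joined rows by suppliers.id; compute COUNT(*) per group.
  1: ids {4, 5, 7} → COUNT(*)=3
  2: ids {2} → COUNT(*)=1
  3: ids {6, 8, 9, 10} → COUNT(*)=4
  4: ids {1, 3, 11} → COUNT(*)=3

Egypt | 3 ; Chile | 1 ; Egypt | 4 ; France | 3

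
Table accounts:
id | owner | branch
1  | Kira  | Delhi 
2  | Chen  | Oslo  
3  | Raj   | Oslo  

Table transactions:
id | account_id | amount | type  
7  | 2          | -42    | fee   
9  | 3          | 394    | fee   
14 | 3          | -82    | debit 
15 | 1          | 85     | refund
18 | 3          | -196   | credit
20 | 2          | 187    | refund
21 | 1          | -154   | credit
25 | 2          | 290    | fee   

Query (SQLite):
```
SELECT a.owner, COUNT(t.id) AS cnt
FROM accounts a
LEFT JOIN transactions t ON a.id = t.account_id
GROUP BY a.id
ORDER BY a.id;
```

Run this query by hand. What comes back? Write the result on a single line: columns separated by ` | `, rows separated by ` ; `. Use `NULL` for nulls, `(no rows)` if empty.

LEFT JOIN keeps every accounts row; unmatched ones get NULL for transactions columns.
Group by accounts.id and compute COUNT(t.id). COUNT(col) of an all-NULL group is 0.
  1: ids {15, 21} → COUNT(t.id)=2
  2: ids {7, 20, 25} → COUNT(t.id)=3
  3: ids {9, 14, 18} → COUNT(t.id)=3

Kira | 2 ; Chen | 3 ; Raj | 3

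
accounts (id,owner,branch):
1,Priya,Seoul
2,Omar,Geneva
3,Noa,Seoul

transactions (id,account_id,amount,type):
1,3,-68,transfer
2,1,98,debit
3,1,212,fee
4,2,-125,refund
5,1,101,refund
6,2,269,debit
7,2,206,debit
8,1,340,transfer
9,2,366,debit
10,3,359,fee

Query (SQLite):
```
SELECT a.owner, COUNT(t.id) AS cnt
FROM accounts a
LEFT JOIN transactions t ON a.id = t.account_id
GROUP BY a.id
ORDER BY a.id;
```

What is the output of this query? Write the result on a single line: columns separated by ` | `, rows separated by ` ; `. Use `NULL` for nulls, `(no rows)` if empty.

Priya | 4 ; Omar | 4 ; Noa | 2

LEFT JOIN keeps every accounts row; unmatched ones get NULL for transactions columns.
Group by accounts.id and compute COUNT(t.id). COUNT(col) of an all-NULL group is 0.
  1: ids {2, 3, 5, 8} → COUNT(t.id)=4
  2: ids {4, 6, 7, 9} → COUNT(t.id)=4
  3: ids {1, 10} → COUNT(t.id)=2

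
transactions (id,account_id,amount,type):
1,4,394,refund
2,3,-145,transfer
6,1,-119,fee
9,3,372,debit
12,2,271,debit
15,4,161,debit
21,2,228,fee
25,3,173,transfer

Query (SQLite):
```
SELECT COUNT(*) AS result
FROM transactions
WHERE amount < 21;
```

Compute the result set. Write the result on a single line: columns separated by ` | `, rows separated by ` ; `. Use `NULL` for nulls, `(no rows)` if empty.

2

Rows where amount < 21 → amount values: [-145, -119].
COUNT(*) counts rows → 2.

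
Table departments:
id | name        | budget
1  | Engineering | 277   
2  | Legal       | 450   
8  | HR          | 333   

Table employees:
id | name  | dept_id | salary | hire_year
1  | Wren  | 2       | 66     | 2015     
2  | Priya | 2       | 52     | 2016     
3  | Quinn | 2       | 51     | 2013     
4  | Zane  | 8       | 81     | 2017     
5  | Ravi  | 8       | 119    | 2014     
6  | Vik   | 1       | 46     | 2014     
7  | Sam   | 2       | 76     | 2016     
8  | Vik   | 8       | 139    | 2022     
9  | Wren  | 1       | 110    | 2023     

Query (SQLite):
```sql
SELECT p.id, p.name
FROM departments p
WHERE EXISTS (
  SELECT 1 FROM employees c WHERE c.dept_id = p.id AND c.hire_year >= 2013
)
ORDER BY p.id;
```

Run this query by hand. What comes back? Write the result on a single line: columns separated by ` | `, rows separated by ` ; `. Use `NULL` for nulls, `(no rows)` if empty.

1 | Engineering ; 2 | Legal ; 8 | HR

For each departments row, check whether any employees with matching dept_id has hire_year >= 2013.
Keep rows where that is true.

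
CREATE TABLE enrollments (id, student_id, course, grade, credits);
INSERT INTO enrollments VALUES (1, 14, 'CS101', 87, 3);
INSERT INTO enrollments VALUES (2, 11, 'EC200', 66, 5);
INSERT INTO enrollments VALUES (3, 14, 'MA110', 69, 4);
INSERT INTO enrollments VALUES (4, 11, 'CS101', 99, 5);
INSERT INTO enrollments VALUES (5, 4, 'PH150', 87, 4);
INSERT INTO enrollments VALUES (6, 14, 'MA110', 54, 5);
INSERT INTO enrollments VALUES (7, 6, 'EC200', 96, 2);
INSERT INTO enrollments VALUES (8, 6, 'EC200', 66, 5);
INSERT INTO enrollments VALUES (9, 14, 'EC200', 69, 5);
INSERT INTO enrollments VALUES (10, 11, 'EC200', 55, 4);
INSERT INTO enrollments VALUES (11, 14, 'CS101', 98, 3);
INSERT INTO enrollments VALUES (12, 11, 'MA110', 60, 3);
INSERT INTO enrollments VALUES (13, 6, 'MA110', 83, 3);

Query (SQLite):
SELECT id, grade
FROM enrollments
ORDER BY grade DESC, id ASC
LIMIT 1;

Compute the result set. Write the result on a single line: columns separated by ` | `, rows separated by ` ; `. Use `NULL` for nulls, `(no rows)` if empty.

4 | 99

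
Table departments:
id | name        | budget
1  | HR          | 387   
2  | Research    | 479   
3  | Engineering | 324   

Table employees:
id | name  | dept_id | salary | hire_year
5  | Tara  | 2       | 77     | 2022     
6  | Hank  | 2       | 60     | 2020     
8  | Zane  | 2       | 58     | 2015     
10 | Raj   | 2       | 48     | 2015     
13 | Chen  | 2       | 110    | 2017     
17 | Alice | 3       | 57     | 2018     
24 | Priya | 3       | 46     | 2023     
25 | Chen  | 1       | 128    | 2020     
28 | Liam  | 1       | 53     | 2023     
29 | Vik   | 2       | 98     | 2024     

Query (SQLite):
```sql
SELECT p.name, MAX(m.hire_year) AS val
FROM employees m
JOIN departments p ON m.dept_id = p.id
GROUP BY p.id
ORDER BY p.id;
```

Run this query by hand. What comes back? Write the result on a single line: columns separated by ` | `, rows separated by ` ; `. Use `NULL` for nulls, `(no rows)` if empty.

Join each employees row to its departments via dept_id.
Group joined rows by departments.id; compute MAX(m.hire_year) per group.
  1: ids {25, 28} → MAX(m.hire_year)=2023
  2: ids {5, 6, 8, 10, 13, 29} → MAX(m.hire_year)=2024
  3: ids {17, 24} → MAX(m.hire_year)=2023

HR | 2023 ; Research | 2024 ; Engineering | 2023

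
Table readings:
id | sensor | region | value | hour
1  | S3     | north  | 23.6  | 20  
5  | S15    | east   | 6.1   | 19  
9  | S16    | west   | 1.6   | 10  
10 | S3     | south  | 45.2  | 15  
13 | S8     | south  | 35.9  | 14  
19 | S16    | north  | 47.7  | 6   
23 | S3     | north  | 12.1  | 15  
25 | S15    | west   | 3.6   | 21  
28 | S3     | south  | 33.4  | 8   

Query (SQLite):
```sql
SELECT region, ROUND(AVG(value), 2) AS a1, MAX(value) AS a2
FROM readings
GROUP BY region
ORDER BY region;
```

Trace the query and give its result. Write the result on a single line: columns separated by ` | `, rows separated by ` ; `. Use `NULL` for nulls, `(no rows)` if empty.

east | 6.1 | 6.1 ; north | 27.8 | 47.7 ; south | 38.17 | 45.2 ; west | 2.6 | 3.6

Group readings by region.
Per group compute: ROUND(AVG(value), 2), MAX(value).
  east: ids {5} → ROUND(AVG(value), 2)=6.1, MAX(value)=6.1
  north: ids {1, 19, 23} → ROUND(AVG(value), 2)=27.8, MAX(value)=47.7
  south: ids {10, 13, 28} → ROUND(AVG(value), 2)=38.17, MAX(value)=45.2
  west: ids {9, 25} → ROUND(AVG(value), 2)=2.6, MAX(value)=3.6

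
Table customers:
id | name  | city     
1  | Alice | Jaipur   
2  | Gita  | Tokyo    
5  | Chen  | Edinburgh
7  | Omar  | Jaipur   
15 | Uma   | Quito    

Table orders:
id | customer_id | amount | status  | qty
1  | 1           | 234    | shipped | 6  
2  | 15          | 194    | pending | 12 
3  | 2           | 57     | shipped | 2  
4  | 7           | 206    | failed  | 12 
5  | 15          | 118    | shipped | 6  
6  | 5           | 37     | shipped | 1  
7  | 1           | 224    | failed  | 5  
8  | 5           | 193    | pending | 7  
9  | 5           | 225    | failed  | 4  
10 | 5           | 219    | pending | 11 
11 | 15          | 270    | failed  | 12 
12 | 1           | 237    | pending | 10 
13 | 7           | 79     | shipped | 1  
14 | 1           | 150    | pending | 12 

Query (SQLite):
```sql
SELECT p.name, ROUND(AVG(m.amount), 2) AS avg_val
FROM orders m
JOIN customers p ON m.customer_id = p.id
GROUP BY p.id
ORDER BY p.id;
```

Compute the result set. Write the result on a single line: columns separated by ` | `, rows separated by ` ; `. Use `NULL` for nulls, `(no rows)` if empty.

Alice | 211.25 ; Gita | 57 ; Chen | 168.5 ; Omar | 142.5 ; Uma | 194

Join each orders row to its customers via customer_id.
Group joined rows by customers.id; compute ROUND(AVG(m.amount), 2) per group.
  1: ids {1, 7, 12, 14} → ROUND(AVG(m.amount), 2)=211.25
  2: ids {3} → ROUND(AVG(m.amount), 2)=57
  5: ids {6, 8, 9, 10} → ROUND(AVG(m.amount), 2)=168.5
  7: ids {4, 13} → ROUND(AVG(m.amount), 2)=142.5
  15: ids {2, 5, 11} → ROUND(AVG(m.amount), 2)=194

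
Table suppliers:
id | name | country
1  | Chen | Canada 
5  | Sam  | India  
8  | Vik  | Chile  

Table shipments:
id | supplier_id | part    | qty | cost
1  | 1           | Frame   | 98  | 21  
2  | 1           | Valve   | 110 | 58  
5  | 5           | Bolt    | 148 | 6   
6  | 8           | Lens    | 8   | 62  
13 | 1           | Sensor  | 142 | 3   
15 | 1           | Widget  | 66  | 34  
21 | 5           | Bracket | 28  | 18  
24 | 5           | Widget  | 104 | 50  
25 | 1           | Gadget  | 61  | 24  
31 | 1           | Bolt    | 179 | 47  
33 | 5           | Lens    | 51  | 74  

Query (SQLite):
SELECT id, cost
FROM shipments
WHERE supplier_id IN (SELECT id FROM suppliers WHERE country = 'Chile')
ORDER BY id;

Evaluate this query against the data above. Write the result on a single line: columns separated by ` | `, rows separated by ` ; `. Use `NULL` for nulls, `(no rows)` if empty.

Inner query: suppliers.id where country = 'Chile'.
Outer: keep shipments rows whose supplier_id is in that set.
Inner query → {8}

6 | 62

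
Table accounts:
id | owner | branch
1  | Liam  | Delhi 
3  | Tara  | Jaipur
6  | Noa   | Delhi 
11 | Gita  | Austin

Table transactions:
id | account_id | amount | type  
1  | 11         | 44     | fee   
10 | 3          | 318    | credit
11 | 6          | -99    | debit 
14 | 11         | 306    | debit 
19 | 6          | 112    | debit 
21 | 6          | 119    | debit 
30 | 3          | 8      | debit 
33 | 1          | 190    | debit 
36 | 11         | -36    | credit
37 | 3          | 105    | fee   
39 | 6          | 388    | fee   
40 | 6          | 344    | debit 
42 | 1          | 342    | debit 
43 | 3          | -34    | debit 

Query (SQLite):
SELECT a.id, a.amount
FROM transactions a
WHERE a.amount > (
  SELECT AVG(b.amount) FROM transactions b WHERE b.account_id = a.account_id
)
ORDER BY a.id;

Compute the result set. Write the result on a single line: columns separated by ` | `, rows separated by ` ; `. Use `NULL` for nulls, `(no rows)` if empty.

For each transactions row a, compute AVG(amount) over rows sharing a.account_id.
Keep row a if a.amount > that per-group AVG.
  account_id=1: AVG(amount) = 266.0
  account_id=3: AVG(amount) = 99.25
  account_id=6: AVG(amount) = 172.8
  account_id=11: AVG(amount) = 104.666667

10 | 318 ; 14 | 306 ; 37 | 105 ; 39 | 388 ; 40 | 344 ; 42 | 342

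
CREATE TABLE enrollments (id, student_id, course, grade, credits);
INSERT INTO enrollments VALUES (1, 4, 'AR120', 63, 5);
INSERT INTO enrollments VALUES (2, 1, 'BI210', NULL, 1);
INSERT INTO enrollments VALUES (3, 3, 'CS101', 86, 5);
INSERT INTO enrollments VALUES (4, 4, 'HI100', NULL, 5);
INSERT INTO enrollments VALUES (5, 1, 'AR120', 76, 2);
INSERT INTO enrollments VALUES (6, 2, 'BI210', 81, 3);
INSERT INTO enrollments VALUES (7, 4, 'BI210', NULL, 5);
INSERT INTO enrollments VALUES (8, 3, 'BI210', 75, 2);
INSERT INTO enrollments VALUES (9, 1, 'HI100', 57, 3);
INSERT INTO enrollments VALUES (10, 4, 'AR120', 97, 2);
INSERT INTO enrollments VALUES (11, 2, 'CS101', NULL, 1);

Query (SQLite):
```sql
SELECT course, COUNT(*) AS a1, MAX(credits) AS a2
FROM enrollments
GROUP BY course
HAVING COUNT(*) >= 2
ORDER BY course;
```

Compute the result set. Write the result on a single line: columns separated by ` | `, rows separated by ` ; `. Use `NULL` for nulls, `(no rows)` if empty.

AR120 | 3 | 5 ; BI210 | 4 | 5 ; CS101 | 2 | 5 ; HI100 | 2 | 5

Group enrollments by course.
Per group compute: COUNT(*), MAX(credits).
HAVING: drop groups with fewer than 2 rows.
  AR120: ids {1, 5, 10} → COUNT(*)=3, MAX(credits)=5
  BI210: ids {2, 6, 7, 8} → COUNT(*)=4, MAX(credits)=5
  CS101: ids {3, 11} → COUNT(*)=2, MAX(credits)=5
  HI100: ids {4, 9} → COUNT(*)=2, MAX(credits)=5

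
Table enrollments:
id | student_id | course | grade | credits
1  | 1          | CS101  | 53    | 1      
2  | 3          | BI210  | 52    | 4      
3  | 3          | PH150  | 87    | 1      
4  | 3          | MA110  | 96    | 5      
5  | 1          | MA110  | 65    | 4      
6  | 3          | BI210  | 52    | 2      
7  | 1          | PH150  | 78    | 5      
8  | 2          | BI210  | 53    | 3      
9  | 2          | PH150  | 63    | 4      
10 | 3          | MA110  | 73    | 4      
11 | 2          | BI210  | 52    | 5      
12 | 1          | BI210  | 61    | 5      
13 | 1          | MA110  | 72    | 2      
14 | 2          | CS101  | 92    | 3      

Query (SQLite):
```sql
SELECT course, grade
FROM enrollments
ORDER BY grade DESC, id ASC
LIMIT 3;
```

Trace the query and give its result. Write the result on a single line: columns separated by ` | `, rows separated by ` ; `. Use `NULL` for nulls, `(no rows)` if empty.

MA110 | 96 ; CS101 | 92 ; PH150 | 87

Sort by grade desc, tiebreak id asc: (96, id=4), (92, id=14), (87, id=3), (78, id=7), (73, id=10), (72, id=13) …. Take first 3.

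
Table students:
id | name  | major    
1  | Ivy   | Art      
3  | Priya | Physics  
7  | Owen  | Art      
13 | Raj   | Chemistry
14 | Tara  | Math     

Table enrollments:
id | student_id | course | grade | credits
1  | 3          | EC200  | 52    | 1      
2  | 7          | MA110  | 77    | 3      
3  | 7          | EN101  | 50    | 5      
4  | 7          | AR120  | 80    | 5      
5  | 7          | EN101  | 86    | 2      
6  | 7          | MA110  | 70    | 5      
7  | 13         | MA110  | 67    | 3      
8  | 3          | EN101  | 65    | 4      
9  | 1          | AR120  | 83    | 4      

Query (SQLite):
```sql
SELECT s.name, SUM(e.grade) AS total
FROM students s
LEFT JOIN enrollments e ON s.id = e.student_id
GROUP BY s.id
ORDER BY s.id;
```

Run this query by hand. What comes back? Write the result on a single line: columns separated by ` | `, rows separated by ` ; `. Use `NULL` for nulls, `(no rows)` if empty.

Ivy | 83 ; Priya | 117 ; Owen | 363 ; Raj | 67 ; Tara | NULL

LEFT JOIN keeps every students row; unmatched ones get NULL for enrollments columns.
Group by students.id and compute SUM(e.grade). SUM over an all-NULL group is NULL.
  1: ids {9} → SUM(e.grade)=83
  3: ids {1, 8} → SUM(e.grade)=117
  7: ids {2, 3, 4, 5, 6} → SUM(e.grade)=363
  13: ids {7} → SUM(e.grade)=67
  14: ids {—} → SUM(e.grade)=NULL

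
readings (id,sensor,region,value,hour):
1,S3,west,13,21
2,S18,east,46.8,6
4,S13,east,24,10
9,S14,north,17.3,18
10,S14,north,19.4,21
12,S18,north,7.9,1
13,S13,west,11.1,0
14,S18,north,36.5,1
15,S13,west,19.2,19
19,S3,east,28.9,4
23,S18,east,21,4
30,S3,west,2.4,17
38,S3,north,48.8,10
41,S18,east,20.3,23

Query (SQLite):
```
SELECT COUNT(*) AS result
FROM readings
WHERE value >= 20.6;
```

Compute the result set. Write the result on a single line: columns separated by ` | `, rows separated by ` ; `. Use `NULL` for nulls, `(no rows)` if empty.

6

Rows where value >= 20.6 → value values: [46.8, 24, 36.5, 28.9, 21, 48.8].
COUNT(*) counts rows → 6.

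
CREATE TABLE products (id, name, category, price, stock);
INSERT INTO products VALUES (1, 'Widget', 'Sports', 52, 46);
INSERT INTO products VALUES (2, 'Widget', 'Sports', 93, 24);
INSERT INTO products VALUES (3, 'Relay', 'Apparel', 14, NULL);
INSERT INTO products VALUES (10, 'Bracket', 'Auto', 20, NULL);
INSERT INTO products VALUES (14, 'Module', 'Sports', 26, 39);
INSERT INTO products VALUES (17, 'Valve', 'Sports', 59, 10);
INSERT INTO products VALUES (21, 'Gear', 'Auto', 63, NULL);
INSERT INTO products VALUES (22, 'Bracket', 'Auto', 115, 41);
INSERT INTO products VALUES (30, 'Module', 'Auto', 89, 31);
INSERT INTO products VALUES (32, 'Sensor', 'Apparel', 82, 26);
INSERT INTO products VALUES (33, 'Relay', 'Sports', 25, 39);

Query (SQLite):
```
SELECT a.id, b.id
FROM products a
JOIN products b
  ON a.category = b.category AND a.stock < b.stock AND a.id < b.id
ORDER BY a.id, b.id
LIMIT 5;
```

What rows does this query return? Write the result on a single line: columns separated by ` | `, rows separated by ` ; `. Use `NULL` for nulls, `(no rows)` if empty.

Pairs (a,b) with same category, a.stock < b.stock, a.id < b.id.
category groups: Apparel:{3,32} Auto:{10,21,22,30} Sports:{1,2,14,17,33}
Ordered by (a.id, b.id); first 5.

2 | 14 ; 2 | 33 ; 17 | 33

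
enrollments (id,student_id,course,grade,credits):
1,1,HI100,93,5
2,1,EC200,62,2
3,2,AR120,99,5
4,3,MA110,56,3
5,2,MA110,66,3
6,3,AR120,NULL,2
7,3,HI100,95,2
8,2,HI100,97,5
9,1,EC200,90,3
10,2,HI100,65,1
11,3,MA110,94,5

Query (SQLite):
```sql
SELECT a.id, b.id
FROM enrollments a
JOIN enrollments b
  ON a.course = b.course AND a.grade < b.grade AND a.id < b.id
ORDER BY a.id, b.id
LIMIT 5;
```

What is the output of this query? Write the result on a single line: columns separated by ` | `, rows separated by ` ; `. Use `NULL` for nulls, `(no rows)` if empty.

1 | 7 ; 1 | 8 ; 2 | 9 ; 4 | 5 ; 4 | 11

Pairs (a,b) with same course, a.grade < b.grade, a.id < b.id.
course groups: AR120:{3,6} EC200:{2,9} HI100:{1,7,8,10} MA110:{4,5,11}
Ordered by (a.id, b.id); first 5.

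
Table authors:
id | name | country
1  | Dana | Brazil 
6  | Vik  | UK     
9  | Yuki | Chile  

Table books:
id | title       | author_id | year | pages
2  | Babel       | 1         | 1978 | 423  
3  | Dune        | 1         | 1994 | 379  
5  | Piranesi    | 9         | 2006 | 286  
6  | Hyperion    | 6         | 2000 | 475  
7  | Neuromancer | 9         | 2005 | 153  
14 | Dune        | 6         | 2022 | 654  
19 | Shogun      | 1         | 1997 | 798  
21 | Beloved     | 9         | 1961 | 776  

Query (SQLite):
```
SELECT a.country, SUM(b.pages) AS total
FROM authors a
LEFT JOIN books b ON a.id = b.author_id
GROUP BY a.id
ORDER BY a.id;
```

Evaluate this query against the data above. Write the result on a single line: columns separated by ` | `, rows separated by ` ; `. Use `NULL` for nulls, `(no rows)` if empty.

LEFT JOIN keeps every authors row; unmatched ones get NULL for books columns.
Group by authors.id and compute SUM(b.pages). SUM over an all-NULL group is NULL.
  1: ids {2, 3, 19} → SUM(b.pages)=1600
  6: ids {6, 14} → SUM(b.pages)=1129
  9: ids {5, 7, 21} → SUM(b.pages)=1215

Brazil | 1600 ; UK | 1129 ; Chile | 1215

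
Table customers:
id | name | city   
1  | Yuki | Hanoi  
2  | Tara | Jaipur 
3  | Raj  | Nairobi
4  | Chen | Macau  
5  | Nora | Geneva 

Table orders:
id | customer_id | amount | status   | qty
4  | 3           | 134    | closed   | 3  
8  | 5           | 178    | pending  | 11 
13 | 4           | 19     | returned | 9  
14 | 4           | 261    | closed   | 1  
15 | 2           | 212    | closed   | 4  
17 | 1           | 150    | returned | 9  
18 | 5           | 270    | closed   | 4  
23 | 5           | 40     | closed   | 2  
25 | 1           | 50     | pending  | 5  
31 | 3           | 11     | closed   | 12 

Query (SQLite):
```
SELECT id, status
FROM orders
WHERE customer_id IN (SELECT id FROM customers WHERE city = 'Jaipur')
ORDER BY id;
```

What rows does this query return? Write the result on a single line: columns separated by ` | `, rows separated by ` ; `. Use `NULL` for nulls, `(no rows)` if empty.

15 | closed

Inner query: customers.id where city = 'Jaipur'.
Outer: keep orders rows whose customer_id is in that set.
Inner query → {2}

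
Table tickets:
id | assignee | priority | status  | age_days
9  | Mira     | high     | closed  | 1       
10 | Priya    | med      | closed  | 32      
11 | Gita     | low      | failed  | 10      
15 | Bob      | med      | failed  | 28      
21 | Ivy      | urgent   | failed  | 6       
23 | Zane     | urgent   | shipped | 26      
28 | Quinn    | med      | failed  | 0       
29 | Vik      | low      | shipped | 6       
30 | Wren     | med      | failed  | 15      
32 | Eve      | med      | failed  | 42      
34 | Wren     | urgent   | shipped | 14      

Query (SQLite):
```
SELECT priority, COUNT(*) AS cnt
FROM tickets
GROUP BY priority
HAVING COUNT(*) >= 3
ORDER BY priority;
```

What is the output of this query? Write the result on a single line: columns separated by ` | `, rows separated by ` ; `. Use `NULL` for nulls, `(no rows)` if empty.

med | 5 ; urgent | 3

Partition tickets by priority; compute COUNT(*) within each group.
HAVING: keep groups with count ≥ 3.
  high: ids {9} → COUNT(*)=1
  low: ids {11, 29} → COUNT(*)=2
  med: ids {10, 15, 28, 30, 32} → COUNT(*)=5
  urgent: ids {21, 23, 34} → COUNT(*)=3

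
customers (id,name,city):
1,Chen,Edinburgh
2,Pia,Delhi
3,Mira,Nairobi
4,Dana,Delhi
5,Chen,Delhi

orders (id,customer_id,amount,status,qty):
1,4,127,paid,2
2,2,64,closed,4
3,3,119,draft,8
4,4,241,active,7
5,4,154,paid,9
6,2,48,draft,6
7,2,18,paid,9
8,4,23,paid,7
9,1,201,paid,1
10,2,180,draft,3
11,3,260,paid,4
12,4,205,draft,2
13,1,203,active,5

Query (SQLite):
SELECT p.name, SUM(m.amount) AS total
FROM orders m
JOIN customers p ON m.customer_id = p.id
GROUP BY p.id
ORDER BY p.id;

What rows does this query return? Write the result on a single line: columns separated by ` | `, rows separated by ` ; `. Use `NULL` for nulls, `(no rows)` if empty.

Join each orders row to its customers via customer_id.
Group joined rows by customers.id; compute SUM(m.amount) per group.
  1: ids {9, 13} → SUM(m.amount)=404
  2: ids {2, 6, 7, 10} → SUM(m.amount)=310
  3: ids {3, 11} → SUM(m.amount)=379
  4: ids {1, 4, 5, 8, 12} → SUM(m.amount)=750

Chen | 404 ; Pia | 310 ; Mira | 379 ; Dana | 750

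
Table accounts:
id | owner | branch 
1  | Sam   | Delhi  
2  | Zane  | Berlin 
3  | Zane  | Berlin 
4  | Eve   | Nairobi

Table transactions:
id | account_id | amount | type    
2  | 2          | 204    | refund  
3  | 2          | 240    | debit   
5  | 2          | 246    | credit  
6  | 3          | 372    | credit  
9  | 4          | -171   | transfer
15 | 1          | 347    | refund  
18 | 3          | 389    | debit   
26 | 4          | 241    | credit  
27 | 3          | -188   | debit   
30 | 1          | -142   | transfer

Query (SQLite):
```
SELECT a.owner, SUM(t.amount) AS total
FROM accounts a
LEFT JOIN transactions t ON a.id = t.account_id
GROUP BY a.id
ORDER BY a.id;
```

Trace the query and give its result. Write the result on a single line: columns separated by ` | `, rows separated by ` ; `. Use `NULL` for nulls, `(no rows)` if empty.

LEFT JOIN keeps every accounts row; unmatched ones get NULL for transactions columns.
Group by accounts.id and compute SUM(t.amount). SUM over an all-NULL group is NULL.
  1: ids {15, 30} → SUM(t.amount)=205
  2: ids {2, 3, 5} → SUM(t.amount)=690
  3: ids {6, 18, 27} → SUM(t.amount)=573
  4: ids {9, 26} → SUM(t.amount)=70

Sam | 205 ; Zane | 690 ; Zane | 573 ; Eve | 70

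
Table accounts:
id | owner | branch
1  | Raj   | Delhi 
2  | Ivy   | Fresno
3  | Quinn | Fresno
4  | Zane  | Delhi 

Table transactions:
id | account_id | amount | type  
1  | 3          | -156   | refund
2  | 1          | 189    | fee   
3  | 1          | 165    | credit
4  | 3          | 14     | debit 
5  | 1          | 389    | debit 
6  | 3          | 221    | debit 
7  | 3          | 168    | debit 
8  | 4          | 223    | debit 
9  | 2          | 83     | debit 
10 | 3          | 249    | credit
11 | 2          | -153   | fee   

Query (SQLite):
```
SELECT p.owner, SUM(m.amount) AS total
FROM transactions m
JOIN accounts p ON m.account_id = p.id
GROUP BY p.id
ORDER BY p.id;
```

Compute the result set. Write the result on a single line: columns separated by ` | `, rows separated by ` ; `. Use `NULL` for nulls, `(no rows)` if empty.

Raj | 743 ; Ivy | -70 ; Quinn | 496 ; Zane | 223

Join each transactions row to its accounts via account_id.
Group joined rows by accounts.id; compute SUM(m.amount) per group.
  1: ids {2, 3, 5} → SUM(m.amount)=743
  2: ids {9, 11} → SUM(m.amount)=-70
  3: ids {1, 4, 6, 7, 10} → SUM(m.amount)=496
  4: ids {8} → SUM(m.amount)=223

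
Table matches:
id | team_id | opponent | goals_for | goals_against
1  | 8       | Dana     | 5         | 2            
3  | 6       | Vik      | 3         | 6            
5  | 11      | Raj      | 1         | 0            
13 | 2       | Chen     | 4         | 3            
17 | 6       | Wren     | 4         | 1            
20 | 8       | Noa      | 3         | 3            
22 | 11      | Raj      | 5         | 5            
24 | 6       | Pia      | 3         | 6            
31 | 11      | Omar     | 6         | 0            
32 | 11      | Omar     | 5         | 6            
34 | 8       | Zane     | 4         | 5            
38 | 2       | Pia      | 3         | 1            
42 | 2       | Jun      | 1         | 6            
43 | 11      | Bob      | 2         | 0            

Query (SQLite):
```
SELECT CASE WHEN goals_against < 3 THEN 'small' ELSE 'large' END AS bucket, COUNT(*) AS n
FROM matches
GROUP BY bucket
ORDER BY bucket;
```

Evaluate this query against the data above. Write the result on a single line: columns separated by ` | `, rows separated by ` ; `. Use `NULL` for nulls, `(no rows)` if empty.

Bucket rows by goals_against < 3 → 'small' else 'large'; count each bucket.

large | 8 ; small | 6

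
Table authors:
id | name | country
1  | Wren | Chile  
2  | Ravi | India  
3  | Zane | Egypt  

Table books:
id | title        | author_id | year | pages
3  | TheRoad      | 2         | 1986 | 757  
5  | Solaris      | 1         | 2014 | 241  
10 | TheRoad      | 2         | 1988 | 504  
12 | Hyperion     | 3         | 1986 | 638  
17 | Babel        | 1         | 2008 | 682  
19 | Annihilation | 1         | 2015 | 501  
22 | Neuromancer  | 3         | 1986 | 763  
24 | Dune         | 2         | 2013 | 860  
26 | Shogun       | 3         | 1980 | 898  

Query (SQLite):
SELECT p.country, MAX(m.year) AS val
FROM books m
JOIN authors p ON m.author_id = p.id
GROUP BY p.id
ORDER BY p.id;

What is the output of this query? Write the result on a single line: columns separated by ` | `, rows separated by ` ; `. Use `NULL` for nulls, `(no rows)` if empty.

Chile | 2015 ; India | 2013 ; Egypt | 1986

Join each books row to its authors via author_id.
Group joined rows by authors.id; compute MAX(m.year) per group.
  1: ids {5, 17, 19} → MAX(m.year)=2015
  2: ids {3, 10, 24} → MAX(m.year)=2013
  3: ids {12, 22, 26} → MAX(m.year)=1986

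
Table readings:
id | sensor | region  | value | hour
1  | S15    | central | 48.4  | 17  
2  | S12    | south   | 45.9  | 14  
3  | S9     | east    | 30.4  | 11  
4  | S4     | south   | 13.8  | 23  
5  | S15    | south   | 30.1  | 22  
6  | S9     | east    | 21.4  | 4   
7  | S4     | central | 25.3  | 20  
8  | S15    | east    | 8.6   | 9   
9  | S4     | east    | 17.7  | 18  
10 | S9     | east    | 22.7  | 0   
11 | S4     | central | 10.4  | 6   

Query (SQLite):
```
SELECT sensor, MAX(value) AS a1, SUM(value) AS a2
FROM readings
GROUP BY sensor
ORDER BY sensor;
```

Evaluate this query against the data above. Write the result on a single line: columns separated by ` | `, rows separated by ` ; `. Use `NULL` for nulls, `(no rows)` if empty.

S12 | 45.9 | 45.9 ; S15 | 48.4 | 87.1 ; S4 | 25.3 | 67.2 ; S9 | 30.4 | 74.5

Group readings by sensor.
Per group compute: MAX(value), SUM(value).
  S12: ids {2} → MAX(value)=45.9, SUM(value)=45.9
  S15: ids {1, 5, 8} → MAX(value)=48.4, SUM(value)=87.1
  S4: ids {4, 7, 9, 11} → MAX(value)=25.3, SUM(value)=67.2
  S9: ids {3, 6, 10} → MAX(value)=30.4, SUM(value)=74.5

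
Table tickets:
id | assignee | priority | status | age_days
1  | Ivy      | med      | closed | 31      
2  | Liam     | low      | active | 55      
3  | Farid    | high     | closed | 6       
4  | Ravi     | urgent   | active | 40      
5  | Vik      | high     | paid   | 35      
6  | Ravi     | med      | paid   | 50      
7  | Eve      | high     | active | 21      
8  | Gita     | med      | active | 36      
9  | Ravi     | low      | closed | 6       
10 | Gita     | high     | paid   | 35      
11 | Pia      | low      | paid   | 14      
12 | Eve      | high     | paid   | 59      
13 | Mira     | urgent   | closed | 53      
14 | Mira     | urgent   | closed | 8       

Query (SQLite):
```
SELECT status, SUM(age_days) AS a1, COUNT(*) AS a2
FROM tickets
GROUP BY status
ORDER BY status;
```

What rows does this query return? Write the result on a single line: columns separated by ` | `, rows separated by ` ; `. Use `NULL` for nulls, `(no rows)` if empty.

Group tickets by status.
Per group compute: SUM(age_days), COUNT(*).
  active: ids {2, 4, 7, 8} → SUM(age_days)=152, COUNT(*)=4
  closed: ids {1, 3, 9, 13, 14} → SUM(age_days)=104, COUNT(*)=5
  paid: ids {5, 6, 10, 11, 12} → SUM(age_days)=193, COUNT(*)=5

active | 152 | 4 ; closed | 104 | 5 ; paid | 193 | 5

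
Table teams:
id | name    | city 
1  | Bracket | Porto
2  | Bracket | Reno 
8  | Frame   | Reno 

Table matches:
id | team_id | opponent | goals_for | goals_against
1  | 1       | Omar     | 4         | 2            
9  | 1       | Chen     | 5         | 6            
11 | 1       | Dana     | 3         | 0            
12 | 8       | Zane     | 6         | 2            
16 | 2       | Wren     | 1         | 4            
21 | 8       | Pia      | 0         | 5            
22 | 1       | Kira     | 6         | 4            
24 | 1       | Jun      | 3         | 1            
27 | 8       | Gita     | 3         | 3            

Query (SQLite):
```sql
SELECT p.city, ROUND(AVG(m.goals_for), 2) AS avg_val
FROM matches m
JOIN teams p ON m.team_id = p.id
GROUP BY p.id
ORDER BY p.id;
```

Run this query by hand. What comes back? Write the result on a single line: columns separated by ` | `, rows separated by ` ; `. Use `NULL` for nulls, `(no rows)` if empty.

Porto | 4.2 ; Reno | 1 ; Reno | 3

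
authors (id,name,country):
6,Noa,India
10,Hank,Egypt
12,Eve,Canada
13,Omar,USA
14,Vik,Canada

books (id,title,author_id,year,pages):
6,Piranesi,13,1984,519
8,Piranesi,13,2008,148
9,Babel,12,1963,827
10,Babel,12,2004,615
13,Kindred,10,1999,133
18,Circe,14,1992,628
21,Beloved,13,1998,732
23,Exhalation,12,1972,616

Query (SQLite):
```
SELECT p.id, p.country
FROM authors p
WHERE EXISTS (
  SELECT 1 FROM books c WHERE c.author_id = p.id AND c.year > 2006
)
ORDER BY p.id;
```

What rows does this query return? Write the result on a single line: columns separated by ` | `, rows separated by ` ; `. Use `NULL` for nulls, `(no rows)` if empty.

For each authors row, check whether any books with matching author_id has year > 2006.
Keep rows where that is true.

13 | USA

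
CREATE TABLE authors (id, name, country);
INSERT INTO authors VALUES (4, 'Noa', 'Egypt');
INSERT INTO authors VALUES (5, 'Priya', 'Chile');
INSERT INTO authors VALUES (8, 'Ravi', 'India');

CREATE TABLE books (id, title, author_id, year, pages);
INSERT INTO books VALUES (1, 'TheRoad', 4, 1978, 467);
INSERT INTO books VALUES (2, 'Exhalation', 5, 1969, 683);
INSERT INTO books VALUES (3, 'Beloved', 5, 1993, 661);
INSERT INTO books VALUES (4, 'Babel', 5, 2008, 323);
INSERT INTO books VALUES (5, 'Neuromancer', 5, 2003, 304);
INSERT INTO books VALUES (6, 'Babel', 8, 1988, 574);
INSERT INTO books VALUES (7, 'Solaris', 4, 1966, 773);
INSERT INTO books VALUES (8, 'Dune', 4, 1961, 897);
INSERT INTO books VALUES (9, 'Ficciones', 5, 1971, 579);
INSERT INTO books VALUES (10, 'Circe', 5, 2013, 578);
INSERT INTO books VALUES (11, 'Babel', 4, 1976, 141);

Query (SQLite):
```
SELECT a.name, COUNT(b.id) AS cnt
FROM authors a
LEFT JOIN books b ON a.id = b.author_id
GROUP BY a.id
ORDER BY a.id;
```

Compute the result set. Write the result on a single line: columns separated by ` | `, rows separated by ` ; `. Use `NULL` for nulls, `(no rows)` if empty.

Noa | 4 ; Priya | 6 ; Ravi | 1

LEFT JOIN keeps every authors row; unmatched ones get NULL for books columns.
Group by authors.id and compute COUNT(b.id). COUNT(col) of an all-NULL group is 0.
  4: ids {1, 7, 8, 11} → COUNT(b.id)=4
  5: ids {2, 3, 4, 5, 9, 10} → COUNT(b.id)=6
  8: ids {6} → COUNT(b.id)=1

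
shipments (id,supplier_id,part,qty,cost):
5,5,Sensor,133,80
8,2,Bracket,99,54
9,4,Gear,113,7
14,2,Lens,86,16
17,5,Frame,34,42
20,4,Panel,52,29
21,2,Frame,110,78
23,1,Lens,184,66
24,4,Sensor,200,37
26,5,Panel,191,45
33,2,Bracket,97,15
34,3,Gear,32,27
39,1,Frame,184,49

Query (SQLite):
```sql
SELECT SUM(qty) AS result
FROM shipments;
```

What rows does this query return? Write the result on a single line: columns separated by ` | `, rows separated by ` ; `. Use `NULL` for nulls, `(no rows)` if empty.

1515

All qty values: [133, 99, 113, 86, 34, 52, 110, 184, 200, 191, 97, 32, 184].
SUM of non-NULL values = 1515.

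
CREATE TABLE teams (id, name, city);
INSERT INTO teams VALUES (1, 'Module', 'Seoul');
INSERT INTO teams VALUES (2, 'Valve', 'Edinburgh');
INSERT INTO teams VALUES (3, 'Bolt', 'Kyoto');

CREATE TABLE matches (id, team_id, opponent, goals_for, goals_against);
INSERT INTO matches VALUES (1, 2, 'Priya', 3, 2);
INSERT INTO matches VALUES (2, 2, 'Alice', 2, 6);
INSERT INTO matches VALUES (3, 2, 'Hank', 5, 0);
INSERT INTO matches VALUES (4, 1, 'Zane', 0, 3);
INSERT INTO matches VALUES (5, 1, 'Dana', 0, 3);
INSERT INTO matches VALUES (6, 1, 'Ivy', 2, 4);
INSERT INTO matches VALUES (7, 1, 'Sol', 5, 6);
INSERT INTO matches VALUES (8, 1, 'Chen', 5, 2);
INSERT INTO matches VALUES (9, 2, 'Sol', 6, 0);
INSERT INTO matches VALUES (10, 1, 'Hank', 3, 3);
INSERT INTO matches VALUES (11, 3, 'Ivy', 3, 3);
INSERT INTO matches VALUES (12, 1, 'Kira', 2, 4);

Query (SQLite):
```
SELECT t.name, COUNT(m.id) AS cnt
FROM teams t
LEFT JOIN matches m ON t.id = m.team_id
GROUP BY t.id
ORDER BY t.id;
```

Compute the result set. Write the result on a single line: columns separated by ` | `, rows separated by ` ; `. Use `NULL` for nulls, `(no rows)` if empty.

Module | 7 ; Valve | 4 ; Bolt | 1

LEFT JOIN keeps every teams row; unmatched ones get NULL for matches columns.
Group by teams.id and compute COUNT(m.id). COUNT(col) of an all-NULL group is 0.
  1: ids {4, 5, 6, 7, 8, 10, 12} → COUNT(m.id)=7
  2: ids {1, 2, 3, 9} → COUNT(m.id)=4
  3: ids {11} → COUNT(m.id)=1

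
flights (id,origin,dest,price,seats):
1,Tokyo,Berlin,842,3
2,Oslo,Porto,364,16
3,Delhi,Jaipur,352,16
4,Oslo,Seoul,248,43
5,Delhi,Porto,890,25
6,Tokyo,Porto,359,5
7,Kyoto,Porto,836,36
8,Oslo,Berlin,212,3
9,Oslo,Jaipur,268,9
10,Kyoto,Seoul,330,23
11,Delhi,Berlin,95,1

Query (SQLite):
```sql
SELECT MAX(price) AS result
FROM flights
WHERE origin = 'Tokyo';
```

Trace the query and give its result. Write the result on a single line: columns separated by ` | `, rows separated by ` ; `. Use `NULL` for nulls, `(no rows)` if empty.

Rows where origin='Tokyo' → price values: [842, 359].
MAX of non-NULL values = 842.

842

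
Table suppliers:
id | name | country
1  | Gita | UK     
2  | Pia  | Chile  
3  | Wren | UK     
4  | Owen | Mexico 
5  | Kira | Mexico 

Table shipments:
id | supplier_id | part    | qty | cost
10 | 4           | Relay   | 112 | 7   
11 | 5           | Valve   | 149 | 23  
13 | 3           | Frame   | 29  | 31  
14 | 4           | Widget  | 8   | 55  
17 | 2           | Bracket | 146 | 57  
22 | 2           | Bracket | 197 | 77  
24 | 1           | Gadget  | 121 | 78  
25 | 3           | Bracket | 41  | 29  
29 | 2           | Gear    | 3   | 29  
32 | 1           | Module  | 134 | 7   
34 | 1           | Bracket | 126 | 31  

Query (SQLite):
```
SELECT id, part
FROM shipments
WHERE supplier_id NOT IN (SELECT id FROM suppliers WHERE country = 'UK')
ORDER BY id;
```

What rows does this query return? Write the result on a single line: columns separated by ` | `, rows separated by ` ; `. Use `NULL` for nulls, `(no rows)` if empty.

Inner query: suppliers.id where country = 'UK'.
Outer: keep shipments rows whose supplier_id is not in that set.
Inner query → {1, 3}

10 | Relay ; 11 | Valve ; 14 | Widget ; 17 | Bracket ; 22 | Bracket ; 29 | Gear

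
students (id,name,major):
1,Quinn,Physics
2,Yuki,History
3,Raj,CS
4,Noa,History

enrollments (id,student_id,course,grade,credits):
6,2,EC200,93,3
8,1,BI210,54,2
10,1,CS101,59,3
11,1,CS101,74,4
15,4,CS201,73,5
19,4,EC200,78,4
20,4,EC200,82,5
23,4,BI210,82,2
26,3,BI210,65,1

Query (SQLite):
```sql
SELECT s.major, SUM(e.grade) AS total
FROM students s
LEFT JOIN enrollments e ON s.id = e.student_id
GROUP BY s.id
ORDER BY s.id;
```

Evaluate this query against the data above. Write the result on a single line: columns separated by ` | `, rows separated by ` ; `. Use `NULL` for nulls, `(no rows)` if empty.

Physics | 187 ; History | 93 ; CS | 65 ; History | 315

LEFT JOIN keeps every students row; unmatched ones get NULL for enrollments columns.
Group by students.id and compute SUM(e.grade). SUM over an all-NULL group is NULL.
  1: ids {8, 10, 11} → SUM(e.grade)=187
  2: ids {6} → SUM(e.grade)=93
  3: ids {26} → SUM(e.grade)=65
  4: ids {15, 19, 20, 23} → SUM(e.grade)=315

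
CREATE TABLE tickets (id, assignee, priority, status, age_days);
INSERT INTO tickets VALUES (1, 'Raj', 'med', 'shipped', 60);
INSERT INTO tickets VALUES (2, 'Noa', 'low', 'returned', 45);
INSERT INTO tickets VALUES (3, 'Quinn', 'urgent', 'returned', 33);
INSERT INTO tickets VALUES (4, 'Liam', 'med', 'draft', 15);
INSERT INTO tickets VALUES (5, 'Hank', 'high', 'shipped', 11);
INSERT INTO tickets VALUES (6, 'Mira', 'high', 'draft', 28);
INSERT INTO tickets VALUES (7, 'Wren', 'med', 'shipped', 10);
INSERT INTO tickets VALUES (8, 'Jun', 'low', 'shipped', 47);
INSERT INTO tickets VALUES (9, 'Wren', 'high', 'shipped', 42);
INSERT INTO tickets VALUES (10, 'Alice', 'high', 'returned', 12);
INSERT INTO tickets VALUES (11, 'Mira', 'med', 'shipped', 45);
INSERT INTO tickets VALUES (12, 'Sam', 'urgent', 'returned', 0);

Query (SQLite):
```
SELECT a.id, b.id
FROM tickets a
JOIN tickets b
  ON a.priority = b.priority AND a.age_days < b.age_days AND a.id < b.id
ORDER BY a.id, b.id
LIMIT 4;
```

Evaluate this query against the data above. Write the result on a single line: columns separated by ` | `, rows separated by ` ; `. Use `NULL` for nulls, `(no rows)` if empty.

Pairs (a,b) with same priority, a.age_days < b.age_days, a.id < b.id.
priority groups: high:{5,6,9,10} low:{2,8} med:{1,4,7,11} urgent:{3,12}
Ordered by (a.id, b.id); first 4.

2 | 8 ; 4 | 11 ; 5 | 6 ; 5 | 9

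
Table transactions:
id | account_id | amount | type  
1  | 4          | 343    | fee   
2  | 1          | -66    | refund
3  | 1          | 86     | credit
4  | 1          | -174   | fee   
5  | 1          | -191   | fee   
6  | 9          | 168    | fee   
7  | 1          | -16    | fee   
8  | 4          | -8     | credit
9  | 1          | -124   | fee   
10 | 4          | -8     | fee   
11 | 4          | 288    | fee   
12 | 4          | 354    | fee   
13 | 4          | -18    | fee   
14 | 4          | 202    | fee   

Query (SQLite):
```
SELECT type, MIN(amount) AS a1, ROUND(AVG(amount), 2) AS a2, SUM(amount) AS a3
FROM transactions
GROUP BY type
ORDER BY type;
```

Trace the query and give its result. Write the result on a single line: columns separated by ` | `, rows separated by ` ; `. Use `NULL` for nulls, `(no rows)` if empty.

credit | -8 | 39 | 78 ; fee | -191 | 74.91 | 824 ; refund | -66 | -66 | -66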